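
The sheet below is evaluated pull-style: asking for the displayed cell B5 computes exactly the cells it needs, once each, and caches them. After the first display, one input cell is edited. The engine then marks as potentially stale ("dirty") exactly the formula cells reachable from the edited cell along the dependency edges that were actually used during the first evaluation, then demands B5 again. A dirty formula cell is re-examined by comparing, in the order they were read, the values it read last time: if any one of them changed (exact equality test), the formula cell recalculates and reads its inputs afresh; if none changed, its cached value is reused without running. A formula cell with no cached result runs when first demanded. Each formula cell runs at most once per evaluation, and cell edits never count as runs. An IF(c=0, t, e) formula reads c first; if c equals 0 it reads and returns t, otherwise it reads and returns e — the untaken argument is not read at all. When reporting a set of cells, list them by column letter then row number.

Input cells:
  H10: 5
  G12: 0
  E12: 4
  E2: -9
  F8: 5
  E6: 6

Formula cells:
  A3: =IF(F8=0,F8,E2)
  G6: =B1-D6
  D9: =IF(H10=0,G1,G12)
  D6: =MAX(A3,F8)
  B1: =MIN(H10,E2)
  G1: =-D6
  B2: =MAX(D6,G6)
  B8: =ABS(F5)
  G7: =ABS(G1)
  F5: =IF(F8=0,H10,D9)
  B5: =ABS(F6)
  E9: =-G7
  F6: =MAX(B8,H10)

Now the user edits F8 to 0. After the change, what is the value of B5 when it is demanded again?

Demanding B5 again yields 5.
Note the absorption at F6: it re-runs yet its value is the same, leaving the output's value untouched.

First demand of the output computes:
  D9 = IF(H10=0: H10=5 -> else branch G12) = 0
  F5 = IF(F8=0: F8=5 -> else branch D9) = 0
  B8 = ABS(0) = 0
  F6 = MAX(0, 5) = 5
  B5 = ABS(5) = 5

After the edit, cleaning proceeds:
  F5: a read changed (F8 5->0) — executes, giving 5.
  B8: a read changed (F5 0->5) — executes, giving 5.
  F6: a read changed (B8 0->5) — executes, giving 5 — identical to its old value.
  B5: dirty, but its reads are unchanged (F6 unchanged); cached 5 stands.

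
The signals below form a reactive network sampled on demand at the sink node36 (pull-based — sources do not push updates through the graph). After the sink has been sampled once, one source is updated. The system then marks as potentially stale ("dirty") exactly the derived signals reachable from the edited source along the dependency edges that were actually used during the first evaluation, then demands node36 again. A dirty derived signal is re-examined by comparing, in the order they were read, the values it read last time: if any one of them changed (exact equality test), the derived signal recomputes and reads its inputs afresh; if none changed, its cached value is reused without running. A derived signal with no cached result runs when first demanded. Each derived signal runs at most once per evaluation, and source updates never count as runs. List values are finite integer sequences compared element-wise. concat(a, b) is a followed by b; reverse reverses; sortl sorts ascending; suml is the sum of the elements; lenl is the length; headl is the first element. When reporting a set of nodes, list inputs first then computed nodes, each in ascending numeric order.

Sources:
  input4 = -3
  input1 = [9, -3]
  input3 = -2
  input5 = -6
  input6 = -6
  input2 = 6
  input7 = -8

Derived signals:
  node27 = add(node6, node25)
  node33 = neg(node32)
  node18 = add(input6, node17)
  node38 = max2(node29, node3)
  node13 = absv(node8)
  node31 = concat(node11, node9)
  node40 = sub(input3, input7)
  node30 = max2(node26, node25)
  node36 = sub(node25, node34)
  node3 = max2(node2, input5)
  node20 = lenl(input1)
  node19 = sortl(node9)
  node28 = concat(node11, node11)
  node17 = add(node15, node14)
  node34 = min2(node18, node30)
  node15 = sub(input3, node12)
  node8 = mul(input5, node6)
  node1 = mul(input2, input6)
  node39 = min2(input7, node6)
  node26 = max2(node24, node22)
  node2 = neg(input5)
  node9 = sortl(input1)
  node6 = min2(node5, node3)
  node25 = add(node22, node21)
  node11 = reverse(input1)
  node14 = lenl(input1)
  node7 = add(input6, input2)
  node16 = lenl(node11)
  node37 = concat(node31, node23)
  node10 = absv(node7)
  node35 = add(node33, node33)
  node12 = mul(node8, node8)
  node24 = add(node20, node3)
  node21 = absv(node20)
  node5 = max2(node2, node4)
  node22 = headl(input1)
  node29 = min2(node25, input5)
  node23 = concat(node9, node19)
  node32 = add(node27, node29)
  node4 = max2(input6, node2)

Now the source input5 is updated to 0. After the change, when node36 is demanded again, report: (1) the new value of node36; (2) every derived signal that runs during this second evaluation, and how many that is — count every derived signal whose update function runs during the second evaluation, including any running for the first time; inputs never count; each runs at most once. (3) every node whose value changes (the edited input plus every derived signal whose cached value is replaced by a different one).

node36 now evaluates to 17.
Run set: node2, node3, node4, node5, node6, node8, node12, node15, node17, node18, node24, node26, node34, node36 (14 run).
Changed values: input5, node2, node3, node4, node5, node6, node8, node12, node15, node17, node18, node24, node34, node36.
The important point: at node30 every value read last time is unchanged, so the dirty flag clears without a run.

Initial pass — values computed on the first demand:
  node2 = neg(-6) = 6
  node3 = max2(6, -6) = 6
  node4 = max2(-6, 6) = 6
  node5 = max2(6, 6) = 6
  node6 = min2(6, 6) = 6
  node8 = mul(-6, 6) = -36
  node12 = mul(-36, -36) = 1296
  node14 = lenl([9, -3]) = 2
  node15 = sub(-2, 1296) = -1298
  node17 = add(-1298, 2) = -1296
  node18 = add(-6, -1296) = -1302
  node20 = lenl([9, -3]) = 2
  node21 = absv(2) = 2
  node22 = headl([9, -3]) = 9
  node24 = add(2, 6) = 8
  node25 = add(9, 2) = 11
  node26 = max2(8, 9) = 9
  node30 = max2(9, 11) = 11
  node34 = min2(-1302, 11) = -1302
  node36 = sub(11, -1302) = 1313

Second demand — change propagation:
  node2: re-runs because input5 -6->0; new result 0.
  node3: re-runs because node2 6->0; input5 -6->0; new result 0.
  node4: re-runs because node2 6->0; new result 0.
  node5: re-runs because node2 6->0; node4 6->0; new result 0.
  node6: re-runs because node5 6->0; node3 6->0; new result 0.
  node8: re-runs because input5 -6->0; node6 6->0; new result 0.
  node12: re-runs because node8 -36->0; node8 -36->0; new result 0.
  node15: re-runs because node12 1296->0; new result -2.
  node17: re-runs because node15 -1298->-2; new result 0.
  node18: re-runs because node17 -1296->0; new result -6.
  node24: re-runs because node3 6->0; new result 2.
  node26: re-runs because node24 8->2; new result 9 (unchanged).
  node30: re-examined; everything it read last time is the same (node26 unchanged, node25 unchanged) — cache 11 kept, no run.
  node34: re-runs because node18 -1302->-6; new result -6.
  node36: re-runs because node34 -1302->-6; new result 17.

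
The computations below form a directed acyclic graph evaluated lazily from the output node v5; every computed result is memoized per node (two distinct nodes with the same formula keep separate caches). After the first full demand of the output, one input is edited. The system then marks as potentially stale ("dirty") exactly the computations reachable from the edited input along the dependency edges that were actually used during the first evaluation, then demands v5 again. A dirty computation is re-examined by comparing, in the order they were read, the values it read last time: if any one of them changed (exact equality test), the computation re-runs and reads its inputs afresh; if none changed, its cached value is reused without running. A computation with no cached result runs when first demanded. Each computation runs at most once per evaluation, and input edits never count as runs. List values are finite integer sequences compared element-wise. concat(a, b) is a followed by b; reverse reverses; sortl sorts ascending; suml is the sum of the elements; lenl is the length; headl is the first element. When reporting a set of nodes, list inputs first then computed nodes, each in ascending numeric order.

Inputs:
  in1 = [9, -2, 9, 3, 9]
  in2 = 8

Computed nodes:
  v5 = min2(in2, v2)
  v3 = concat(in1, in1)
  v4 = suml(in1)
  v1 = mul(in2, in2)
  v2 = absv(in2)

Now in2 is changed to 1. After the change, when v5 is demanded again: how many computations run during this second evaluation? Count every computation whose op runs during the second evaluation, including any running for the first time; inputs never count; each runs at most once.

First demand of the output computes:
  v2 = absv(8) = 8
  v5 = min2(8, 8) = 8

After the edit, cleaning proceeds:
  v2: a read changed (in2 8->1) — executes, giving 1.
  v5: a read changed (in2 8->1; v2 8->1) — executes, giving 1.

2 computations run: v2, v5.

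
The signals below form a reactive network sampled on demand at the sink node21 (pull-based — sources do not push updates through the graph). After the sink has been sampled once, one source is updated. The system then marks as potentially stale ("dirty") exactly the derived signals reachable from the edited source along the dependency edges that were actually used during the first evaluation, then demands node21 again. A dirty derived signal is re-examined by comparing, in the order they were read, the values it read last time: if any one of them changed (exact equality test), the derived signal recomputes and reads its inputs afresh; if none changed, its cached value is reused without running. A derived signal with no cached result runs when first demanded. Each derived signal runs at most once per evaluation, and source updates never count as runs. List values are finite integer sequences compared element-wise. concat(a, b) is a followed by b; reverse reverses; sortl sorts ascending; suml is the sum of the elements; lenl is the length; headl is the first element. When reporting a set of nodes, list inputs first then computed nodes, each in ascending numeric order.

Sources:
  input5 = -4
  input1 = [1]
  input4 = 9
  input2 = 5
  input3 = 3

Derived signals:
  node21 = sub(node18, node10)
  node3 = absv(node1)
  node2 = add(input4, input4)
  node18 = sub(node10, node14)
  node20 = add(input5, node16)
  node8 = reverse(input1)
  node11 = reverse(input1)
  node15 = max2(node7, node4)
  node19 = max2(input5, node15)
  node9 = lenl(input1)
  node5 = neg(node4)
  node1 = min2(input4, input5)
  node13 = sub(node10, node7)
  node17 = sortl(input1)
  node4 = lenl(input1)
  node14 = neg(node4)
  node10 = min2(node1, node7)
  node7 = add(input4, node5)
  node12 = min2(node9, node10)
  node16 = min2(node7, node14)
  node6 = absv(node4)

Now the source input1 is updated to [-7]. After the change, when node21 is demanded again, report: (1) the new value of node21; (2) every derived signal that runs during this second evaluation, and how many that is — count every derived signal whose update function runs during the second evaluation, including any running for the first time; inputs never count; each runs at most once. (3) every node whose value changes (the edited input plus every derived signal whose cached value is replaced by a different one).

node21 now evaluates to 1.
Run set: node4 (1 run).
Changed values: input1.
The important point: node4 recomputes to an identical value, and the output ends up unchanged.

Initial pass — values computed on the first demand:
  node1 = min2(9, -4) = -4
  node4 = lenl([1]) = 1
  node5 = neg(1) = -1
  node7 = add(9, -1) = 8
  node10 = min2(-4, 8) = -4
  node14 = neg(1) = -1
  node18 = sub(-4, -1) = -3
  node21 = sub(-3, -4) = 1

Second demand — change propagation:
  node4: re-runs because input1 [1]->[-7]; new result 1 (unchanged).
  node5: re-examined; everything it read last time is the same (node4 unchanged) — cache -1 kept, no run.
  node7: re-examined; everything it read last time is the same (input4 unchanged, node5 unchanged) — cache 8 kept, no run.
  node10: re-examined; everything it read last time is the same (node1 unchanged, node7 unchanged) — cache -4 kept, no run.
  node14: re-examined; everything it read last time is the same (node4 unchanged) — cache -1 kept, no run.
  node18: re-examined; everything it read last time is the same (node10 unchanged, node14 unchanged) — cache -3 kept, no run.
  node21: re-examined; everything it read last time is the same (node18 unchanged, node10 unchanged) — cache 1 kept, no run.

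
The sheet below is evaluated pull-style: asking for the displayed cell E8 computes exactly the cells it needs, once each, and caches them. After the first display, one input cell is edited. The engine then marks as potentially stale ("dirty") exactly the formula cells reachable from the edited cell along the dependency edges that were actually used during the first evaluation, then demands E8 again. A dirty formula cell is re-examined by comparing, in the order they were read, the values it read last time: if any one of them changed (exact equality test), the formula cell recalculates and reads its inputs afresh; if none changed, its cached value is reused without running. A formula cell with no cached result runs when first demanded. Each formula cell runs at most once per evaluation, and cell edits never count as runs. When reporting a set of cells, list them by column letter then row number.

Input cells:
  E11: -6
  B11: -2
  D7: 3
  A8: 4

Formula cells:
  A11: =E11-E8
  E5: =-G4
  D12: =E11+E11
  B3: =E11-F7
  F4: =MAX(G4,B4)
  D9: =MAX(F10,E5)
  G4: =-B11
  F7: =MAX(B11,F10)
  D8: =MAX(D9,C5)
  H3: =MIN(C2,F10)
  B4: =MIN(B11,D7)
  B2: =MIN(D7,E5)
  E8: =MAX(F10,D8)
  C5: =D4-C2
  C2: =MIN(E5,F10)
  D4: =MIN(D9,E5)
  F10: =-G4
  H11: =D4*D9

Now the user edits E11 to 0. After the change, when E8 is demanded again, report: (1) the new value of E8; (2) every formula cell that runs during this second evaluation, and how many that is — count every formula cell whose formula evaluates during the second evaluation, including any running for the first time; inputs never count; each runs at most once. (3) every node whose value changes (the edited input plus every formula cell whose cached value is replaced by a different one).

First demand of the output computes:
  G4 = -(-2) = 2
  E5 = -(2) = -2
  F10 = -(2) = -2
  C2 = MIN(-2, -2) = -2
  D9 = MAX(-2, -2) = -2
  D4 = MIN(-2, -2) = -2
  C5 = -2 - -2 = 0
  D8 = MAX(-2, 0) = 0
  E8 = MAX(-2, 0) = 0

After the edit, cleaning proceeds:
  E11 only reaches undemanded nodes; the second demand re-runs nothing.

Note the shortcut — E11 feeds only undemanded nodes, so no recomputation happens.

Demanding E8 again yields 0.
0 formula cells run: none.
The nodes whose values change: E11.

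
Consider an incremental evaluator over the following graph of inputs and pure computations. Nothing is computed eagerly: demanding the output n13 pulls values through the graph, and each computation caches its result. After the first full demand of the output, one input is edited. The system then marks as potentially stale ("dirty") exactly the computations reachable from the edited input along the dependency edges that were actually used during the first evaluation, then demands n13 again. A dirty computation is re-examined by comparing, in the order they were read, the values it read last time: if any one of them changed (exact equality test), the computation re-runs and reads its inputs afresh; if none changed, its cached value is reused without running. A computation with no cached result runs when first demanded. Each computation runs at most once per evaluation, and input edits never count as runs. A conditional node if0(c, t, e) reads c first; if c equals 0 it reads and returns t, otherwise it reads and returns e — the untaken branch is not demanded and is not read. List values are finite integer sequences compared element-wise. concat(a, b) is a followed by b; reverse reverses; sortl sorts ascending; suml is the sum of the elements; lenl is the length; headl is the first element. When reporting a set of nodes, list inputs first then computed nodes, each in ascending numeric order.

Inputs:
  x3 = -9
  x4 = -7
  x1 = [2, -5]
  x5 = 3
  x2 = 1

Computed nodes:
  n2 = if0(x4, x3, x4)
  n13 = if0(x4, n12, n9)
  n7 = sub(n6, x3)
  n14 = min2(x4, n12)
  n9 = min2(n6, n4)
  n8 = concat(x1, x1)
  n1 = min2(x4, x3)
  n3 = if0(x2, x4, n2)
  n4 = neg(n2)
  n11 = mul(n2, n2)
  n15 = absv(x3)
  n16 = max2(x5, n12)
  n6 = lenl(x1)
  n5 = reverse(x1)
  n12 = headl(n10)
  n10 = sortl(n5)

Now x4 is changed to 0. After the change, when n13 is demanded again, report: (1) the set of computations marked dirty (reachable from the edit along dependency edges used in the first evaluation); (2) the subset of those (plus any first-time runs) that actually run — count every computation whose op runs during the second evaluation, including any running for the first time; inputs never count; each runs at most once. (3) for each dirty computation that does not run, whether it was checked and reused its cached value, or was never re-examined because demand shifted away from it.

Dirty set: n2, n4, n9, n13.
Run set: n5, n10, n12, n13 (4 run).
Left stale — demand moved off them: n2, n4, n9.
The important point: the flipped condition redirects demand; n2, n4, n9 are left stale, never re-checked.

Initial pass — values computed on the first demand:
  n2 = if0(x4=-7 -> else branch x4) = -7
  n4 = neg(-7) = 7
  n6 = lenl([2, -5]) = 2
  n9 = min2(2, 7) = 2
  n13 = if0(x4=-7 -> else branch n9) = 2

Second demand — change propagation:
  n2: dirty yet unreached — the second evaluation never asks for it.
  n4: dirty yet unreached — the second evaluation never asks for it.
  n5: newly demanded (no cache) — executes and yields [-5, 2].
  n9: dirty yet unreached — the second evaluation never asks for it.
  n10: newly demanded (no cache) — executes and yields [-5, 2].
  n12: newly demanded (no cache) — executes and yields -5.
  n13: re-runs because x4 -7->0; new result -5.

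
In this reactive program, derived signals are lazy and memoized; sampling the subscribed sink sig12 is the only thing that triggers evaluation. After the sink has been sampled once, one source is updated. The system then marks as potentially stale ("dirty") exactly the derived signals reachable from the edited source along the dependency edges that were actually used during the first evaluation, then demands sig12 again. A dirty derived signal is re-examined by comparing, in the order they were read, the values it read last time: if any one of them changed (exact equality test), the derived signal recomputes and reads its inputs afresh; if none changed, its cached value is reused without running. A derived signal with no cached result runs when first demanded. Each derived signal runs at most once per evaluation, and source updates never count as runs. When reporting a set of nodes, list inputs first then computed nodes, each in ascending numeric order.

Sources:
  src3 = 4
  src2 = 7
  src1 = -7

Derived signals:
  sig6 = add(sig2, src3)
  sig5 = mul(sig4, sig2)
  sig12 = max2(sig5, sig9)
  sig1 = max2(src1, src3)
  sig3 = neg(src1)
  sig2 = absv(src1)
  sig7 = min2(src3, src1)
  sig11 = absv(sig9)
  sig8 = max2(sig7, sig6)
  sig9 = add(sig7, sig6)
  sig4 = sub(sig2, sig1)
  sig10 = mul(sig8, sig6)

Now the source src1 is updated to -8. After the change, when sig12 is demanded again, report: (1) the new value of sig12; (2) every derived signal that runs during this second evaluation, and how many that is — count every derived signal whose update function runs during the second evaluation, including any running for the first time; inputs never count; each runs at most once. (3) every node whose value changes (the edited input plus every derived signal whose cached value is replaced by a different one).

First demand of the output computes:
  sig1 = max2(-7, 4) = 4
  sig2 = absv(-7) = 7
  sig4 = sub(7, 4) = 3
  sig5 = mul(3, 7) = 21
  sig6 = add(7, 4) = 11
  sig7 = min2(4, -7) = -7
  sig9 = add(-7, 11) = 4
  sig12 = max2(21, 4) = 21

After the edit, cleaning proceeds:
  sig1: a read changed (src1 -7->-8) — executes, giving 4 — identical to its old value.
  sig2: a read changed (src1 -7->-8) — executes, giving 8.
  sig4: a read changed (sig2 7->8) — executes, giving 4.
  sig5: a read changed (sig4 3->4; sig2 7->8) — executes, giving 32.
  sig6: a read changed (sig2 7->8) — executes, giving 12.
  sig7: a read changed (src1 -7->-8) — executes, giving -8.
  sig9: a read changed (sig7 -7->-8; sig6 11->12) — executes, giving 4 — identical to its old value.
  sig12: a read changed (sig5 21->32) — executes, giving 32.

Demanding sig12 again yields 32.
8 derived signals run: sig1, sig2, sig4, sig5, sig6, sig7, sig9, sig12.
The nodes whose values change: src1, sig2, sig4, sig5, sig6, sig7, sig12.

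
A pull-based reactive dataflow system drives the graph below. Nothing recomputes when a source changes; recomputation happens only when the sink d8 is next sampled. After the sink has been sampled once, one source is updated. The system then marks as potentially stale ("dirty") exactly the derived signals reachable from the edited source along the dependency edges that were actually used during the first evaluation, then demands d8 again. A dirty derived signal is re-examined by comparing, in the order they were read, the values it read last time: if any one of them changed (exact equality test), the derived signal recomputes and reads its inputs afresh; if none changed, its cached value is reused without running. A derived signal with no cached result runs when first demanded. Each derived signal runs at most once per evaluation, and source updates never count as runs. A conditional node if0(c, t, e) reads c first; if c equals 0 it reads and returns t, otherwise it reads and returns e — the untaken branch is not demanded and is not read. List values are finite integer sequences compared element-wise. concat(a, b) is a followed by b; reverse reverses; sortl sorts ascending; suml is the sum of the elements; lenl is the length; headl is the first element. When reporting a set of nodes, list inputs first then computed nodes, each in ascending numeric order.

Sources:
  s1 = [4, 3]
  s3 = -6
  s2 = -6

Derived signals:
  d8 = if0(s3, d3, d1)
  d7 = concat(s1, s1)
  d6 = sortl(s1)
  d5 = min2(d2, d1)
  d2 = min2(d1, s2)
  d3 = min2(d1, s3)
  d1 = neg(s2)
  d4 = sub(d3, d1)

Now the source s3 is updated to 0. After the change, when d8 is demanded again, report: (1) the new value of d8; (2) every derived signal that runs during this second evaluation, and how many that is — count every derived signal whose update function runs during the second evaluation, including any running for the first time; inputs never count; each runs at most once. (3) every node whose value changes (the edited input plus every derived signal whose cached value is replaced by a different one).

First evaluation (everything demanded from the output):
  d1 = neg(-6) = 6
  d8 = if0(s3=-6 -> else branch d1) = 6

Propagation after the edit:
  d3: demanded for the first time — runs, produces 0.
  d8: runs — s3 -6->0; result 0.

Key observation: a condition flipped, so demand reaches new nodes — d3 runs for the first time.

New value of d8: 0.
Derived signals that run: d3, d8 — 2 in total.
Values that change: s3, d8.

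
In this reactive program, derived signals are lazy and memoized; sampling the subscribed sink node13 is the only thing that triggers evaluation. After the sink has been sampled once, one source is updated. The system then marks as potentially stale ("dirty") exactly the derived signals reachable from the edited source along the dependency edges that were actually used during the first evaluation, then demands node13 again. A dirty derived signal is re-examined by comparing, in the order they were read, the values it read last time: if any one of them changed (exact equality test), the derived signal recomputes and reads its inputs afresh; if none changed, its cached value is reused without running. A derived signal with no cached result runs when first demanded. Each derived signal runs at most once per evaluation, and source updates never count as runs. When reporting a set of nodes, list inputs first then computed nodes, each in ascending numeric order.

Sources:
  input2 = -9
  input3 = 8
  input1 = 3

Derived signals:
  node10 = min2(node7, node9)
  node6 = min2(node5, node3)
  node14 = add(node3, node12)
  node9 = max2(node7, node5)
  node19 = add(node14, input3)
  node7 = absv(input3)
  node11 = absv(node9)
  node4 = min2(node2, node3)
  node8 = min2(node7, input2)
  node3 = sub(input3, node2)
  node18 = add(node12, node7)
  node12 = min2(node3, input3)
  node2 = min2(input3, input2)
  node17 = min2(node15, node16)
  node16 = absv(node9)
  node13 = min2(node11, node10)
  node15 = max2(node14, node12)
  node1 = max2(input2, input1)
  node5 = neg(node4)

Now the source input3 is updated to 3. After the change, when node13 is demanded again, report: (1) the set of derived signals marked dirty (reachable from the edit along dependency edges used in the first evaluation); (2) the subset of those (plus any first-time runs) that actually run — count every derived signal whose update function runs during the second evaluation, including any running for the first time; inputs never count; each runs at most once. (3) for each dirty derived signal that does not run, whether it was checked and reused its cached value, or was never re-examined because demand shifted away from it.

The edit dirties: node2, node3, node4, node5, node7, node9, node10, node11, node13.
7 derived signals run: node2, node3, node4, node7, node9, node10, node13.
Cache hits after checking: node5, node11.
Note where the cutoff bites: node5 is checked, finds nothing changed, and keeps its cache.

First demand of the output computes:
  node2 = min2(8, -9) = -9
  node3 = sub(8, -9) = 17
  node4 = min2(-9, 17) = -9
  node5 = neg(-9) = 9
  node7 = absv(8) = 8
  node9 = max2(8, 9) = 9
  node10 = min2(8, 9) = 8
  node11 = absv(9) = 9
  node13 = min2(9, 8) = 8

After the edit, cleaning proceeds:
  node2: a read changed (input3 8->3) — executes, giving -9 — identical to its old value.
  node3: a read changed (input3 8->3) — executes, giving 12.
  node4: a read changed (node3 17->12) — executes, giving -9 — identical to its old value.
  node5: dirty, but its reads are unchanged (node4 unchanged); cached 9 stands.
  node7: a read changed (input3 8->3) — executes, giving 3.
  node9: a read changed (node7 8->3) — executes, giving 9 — identical to its old value.
  node10: a read changed (node7 8->3) — executes, giving 3.
  node11: dirty, but its reads are unchanged (node9 unchanged); cached 9 stands.
  node13: a read changed (node10 8->3) — executes, giving 3.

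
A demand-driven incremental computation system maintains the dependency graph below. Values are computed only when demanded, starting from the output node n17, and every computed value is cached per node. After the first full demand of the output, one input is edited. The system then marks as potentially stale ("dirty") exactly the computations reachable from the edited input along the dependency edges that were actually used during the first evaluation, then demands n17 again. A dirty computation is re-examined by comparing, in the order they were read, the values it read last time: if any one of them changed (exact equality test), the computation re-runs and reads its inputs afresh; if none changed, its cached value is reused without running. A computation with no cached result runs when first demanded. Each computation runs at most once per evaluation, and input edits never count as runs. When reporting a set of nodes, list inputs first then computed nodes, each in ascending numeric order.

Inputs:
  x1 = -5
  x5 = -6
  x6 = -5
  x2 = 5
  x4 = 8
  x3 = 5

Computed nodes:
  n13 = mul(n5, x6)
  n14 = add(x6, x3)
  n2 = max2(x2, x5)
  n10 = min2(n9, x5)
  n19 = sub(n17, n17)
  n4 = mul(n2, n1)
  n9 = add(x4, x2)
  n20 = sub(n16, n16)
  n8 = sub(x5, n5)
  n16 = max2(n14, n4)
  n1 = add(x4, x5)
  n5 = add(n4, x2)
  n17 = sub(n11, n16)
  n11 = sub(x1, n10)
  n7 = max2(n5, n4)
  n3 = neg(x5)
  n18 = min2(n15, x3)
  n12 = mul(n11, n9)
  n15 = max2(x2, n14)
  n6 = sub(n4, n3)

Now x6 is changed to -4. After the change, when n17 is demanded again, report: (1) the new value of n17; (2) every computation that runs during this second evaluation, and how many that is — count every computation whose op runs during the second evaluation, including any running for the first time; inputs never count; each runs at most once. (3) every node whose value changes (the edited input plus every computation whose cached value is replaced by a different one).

New value of n17: -9.
Computations that run: n14, n16 — 2 in total.
Values that change: x6, n14.
Key observation: the change is absorbed at n16 — it re-runs but produces the same value, and the output's value is unchanged.

First evaluation (everything demanded from the output):
  n1 = add(8, -6) = 2
  n2 = max2(5, -6) = 5
  n4 = mul(5, 2) = 10
  n9 = add(8, 5) = 13
  n10 = min2(13, -6) = -6
  n11 = sub(-5, -6) = 1
  n14 = add(-5, 5) = 0
  n16 = max2(0, 10) = 10
  n17 = sub(1, 10) = -9

Propagation after the edit:
  n14: runs — x6 -5->-4; result 1.
  n16: runs — n14 0->1; result 10 (same value as before).
  n17: checked — values it read are unchanged (n11 unchanged, n16 unchanged); reused cached -9 without running.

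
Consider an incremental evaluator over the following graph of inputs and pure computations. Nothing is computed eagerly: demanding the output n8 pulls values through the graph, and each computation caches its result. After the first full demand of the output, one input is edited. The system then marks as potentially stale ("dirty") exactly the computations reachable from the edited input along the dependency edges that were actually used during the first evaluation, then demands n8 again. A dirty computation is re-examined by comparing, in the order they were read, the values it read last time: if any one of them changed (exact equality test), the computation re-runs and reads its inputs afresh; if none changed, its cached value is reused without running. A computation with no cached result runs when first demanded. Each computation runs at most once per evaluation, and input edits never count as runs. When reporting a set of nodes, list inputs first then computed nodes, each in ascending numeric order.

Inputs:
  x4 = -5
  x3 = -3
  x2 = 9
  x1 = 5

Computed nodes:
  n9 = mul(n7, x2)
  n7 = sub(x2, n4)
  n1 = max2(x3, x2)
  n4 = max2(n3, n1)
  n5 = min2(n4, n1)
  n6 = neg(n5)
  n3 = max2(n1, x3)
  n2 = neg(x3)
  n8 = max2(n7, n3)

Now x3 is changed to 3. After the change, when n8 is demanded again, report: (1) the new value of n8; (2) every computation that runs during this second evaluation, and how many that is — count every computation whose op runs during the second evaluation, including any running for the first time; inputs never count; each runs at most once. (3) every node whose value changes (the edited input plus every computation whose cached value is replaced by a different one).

Initial pass — values computed on the first demand:
  n1 = max2(-3, 9) = 9
  n3 = max2(9, -3) = 9
  n4 = max2(9, 9) = 9
  n7 = sub(9, 9) = 0
  n8 = max2(0, 9) = 9

Second demand — change propagation:
  n1: re-runs because x3 -3->3; new result 9 (unchanged).
  n3: re-runs because x3 -3->3; new result 9 (unchanged).
  n4: re-examined; everything it read last time is the same (n3 unchanged, n1 unchanged) — cache 9 kept, no run.
  n7: re-examined; everything it read last time is the same (x2 unchanged, n4 unchanged) — cache 0 kept, no run.
  n8: re-examined; everything it read last time is the same (n7 unchanged, n3 unchanged) — cache 9 kept, no run.

The important point: at n4 every value read last time is unchanged, so the dirty flag clears without a run.

n8 now evaluates to 9.
Run set: n1, n3 (2 run).
Changed values: x3.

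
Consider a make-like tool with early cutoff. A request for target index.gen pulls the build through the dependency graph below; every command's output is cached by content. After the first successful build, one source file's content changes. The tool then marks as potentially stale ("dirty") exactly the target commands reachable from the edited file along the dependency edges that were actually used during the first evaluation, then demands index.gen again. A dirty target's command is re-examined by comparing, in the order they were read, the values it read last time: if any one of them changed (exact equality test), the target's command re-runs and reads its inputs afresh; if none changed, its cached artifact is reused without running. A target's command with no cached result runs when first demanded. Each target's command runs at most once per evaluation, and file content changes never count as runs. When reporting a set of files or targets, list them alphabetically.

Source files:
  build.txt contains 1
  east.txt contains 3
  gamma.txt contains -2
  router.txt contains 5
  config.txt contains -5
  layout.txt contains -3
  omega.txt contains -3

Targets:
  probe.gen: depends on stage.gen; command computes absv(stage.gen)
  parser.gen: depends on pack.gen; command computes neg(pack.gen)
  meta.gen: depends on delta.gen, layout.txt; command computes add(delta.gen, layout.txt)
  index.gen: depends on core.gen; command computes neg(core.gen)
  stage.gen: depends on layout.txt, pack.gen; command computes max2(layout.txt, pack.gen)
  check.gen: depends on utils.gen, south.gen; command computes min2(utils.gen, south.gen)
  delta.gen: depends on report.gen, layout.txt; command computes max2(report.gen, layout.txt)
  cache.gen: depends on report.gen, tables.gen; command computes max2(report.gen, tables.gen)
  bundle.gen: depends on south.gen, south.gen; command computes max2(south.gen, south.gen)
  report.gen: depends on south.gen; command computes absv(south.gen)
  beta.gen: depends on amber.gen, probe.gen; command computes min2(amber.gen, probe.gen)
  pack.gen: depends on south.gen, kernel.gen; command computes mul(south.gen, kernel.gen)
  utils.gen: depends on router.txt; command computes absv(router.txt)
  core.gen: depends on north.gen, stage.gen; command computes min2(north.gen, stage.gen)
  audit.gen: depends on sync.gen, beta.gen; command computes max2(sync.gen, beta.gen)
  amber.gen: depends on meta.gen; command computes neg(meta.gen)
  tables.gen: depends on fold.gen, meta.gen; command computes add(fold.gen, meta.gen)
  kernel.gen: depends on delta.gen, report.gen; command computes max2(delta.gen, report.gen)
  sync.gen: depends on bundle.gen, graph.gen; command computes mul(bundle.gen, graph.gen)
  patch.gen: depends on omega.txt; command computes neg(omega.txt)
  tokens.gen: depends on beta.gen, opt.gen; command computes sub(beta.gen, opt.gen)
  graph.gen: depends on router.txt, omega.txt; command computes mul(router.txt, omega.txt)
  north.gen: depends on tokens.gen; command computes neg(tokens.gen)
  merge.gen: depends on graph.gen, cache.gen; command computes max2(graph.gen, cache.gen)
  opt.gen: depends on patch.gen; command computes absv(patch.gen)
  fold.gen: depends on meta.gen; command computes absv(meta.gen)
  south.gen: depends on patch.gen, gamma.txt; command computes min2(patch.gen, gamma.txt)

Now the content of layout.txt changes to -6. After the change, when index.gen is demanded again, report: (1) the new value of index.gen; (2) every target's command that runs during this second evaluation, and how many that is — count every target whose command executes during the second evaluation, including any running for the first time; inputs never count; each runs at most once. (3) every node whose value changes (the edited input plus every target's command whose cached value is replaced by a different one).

First demand of the output computes:
  patch.gen = neg(-3) = 3
  opt.gen = absv(3) = 3
  south.gen = min2(3, -2) = -2
  report.gen = absv(-2) = 2
  delta.gen = max2(2, -3) = 2
  kernel.gen = max2(2, 2) = 2
  meta.gen = add(2, -3) = -1
  amber.gen = neg(-1) = 1
  pack.gen = mul(-2, 2) = -4
  stage.gen = max2(-3, -4) = -3
  probe.gen = absv(-3) = 3
  beta.gen = min2(1, 3) = 1
  tokens.gen = sub(1, 3) = -2
  north.gen = neg(-2) = 2
  core.gen = min2(2, -3) = -3
  index.gen = neg(-3) = 3

After the edit, cleaning proceeds:
  delta.gen: a read changed (layout.txt -3->-6) — executes, giving 2 — identical to its old value.
  kernel.gen: dirty, but its reads are unchanged (delta.gen unchanged, report.gen unchanged); cached 2 stands.
  meta.gen: a read changed (layout.txt -3->-6) — executes, giving -4.
  amber.gen: a read changed (meta.gen -1->-4) — executes, giving 4.
  pack.gen: dirty, but its reads are unchanged (south.gen unchanged, kernel.gen unchanged); cached -4 stands.
  stage.gen: a read changed (layout.txt -3->-6) — executes, giving -4.
  probe.gen: a read changed (stage.gen -3->-4) — executes, giving 4.
  beta.gen: a read changed (amber.gen 1->4; probe.gen 3->4) — executes, giving 4.
  tokens.gen: a read changed (beta.gen 1->4) — executes, giving 1.
  north.gen: a read changed (tokens.gen -2->1) — executes, giving -1.
  core.gen: a read changed (north.gen 2->-1; stage.gen -3->-4) — executes, giving -4.
  index.gen: a read changed (core.gen -3->-4) — executes, giving 4.

Note where the cutoff bites: kernel.gen is checked, finds nothing changed, and keeps its cache.

Demanding index.gen again yields 4.
10 target commands run: amber.gen, beta.gen, core.gen, delta.gen, index.gen, meta.gen, north.gen, probe.gen, stage.gen, tokens.gen.
The nodes whose values change: amber.gen, beta.gen, core.gen, index.gen, layout.txt, meta.gen, north.gen, probe.gen, stage.gen, tokens.gen.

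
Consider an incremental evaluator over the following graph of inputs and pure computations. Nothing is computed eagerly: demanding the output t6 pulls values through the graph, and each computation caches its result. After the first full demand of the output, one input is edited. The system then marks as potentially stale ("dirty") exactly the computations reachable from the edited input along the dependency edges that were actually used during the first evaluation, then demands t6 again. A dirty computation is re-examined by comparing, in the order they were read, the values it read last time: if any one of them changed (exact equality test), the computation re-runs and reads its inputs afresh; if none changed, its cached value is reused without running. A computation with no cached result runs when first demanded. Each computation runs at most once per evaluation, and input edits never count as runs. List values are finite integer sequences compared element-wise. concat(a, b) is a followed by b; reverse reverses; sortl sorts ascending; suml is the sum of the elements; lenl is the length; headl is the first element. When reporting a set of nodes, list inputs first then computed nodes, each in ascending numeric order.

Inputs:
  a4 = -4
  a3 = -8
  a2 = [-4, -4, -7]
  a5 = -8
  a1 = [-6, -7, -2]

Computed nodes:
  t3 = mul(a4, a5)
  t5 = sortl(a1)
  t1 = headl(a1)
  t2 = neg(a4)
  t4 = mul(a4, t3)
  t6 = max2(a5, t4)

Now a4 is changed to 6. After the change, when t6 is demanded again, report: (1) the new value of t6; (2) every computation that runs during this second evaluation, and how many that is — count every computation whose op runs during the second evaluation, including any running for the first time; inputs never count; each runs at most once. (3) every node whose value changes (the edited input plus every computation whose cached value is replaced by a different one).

t6 now evaluates to -8.
Run set: t3, t4, t6 (3 run).
Changed values: a4, t3, t4.

Initial pass — values computed on the first demand:
  t3 = mul(-4, -8) = 32
  t4 = mul(-4, 32) = -128
  t6 = max2(-8, -128) = -8

Second demand — change propagation:
  t3: re-runs because a4 -4->6; new result -48.
  t4: re-runs because a4 -4->6; t3 32->-48; new result -288.
  t6: re-runs because t4 -128->-288; new result -8 (unchanged).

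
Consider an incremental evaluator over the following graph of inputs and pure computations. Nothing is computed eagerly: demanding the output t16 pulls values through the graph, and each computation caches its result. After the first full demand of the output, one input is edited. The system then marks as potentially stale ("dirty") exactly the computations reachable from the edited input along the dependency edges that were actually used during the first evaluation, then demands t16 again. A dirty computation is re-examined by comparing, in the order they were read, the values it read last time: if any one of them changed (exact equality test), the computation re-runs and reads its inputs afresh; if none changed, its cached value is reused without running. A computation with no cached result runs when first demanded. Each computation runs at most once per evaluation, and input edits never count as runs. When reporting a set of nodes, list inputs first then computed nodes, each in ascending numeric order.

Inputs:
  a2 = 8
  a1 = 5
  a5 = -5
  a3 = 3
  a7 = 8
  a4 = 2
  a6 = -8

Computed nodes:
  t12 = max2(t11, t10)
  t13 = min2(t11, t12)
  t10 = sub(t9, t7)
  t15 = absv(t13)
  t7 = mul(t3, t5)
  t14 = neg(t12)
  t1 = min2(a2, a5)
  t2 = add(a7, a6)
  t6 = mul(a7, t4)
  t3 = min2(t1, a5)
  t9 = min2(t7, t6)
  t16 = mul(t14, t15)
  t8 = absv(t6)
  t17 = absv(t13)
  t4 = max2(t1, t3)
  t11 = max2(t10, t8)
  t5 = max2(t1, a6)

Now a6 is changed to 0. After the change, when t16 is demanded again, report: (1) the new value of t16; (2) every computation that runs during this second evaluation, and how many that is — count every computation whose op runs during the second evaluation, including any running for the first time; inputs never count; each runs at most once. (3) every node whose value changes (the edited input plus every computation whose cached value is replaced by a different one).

Initial pass — values computed on the first demand:
  t1 = min2(8, -5) = -5
  t3 = min2(-5, -5) = -5
  t4 = max2(-5, -5) = -5
  t5 = max2(-5, -8) = -5
  t6 = mul(8, -5) = -40
  t7 = mul(-5, -5) = 25
  t8 = absv(-40) = 40
  t9 = min2(25, -40) = -40
  t10 = sub(-40, 25) = -65
  t11 = max2(-65, 40) = 40
  t12 = max2(40, -65) = 40
  t13 = min2(40, 40) = 40
  t14 = neg(40) = -40
  t15 = absv(40) = 40
  t16 = mul(-40, 40) = -1600

Second demand — change propagation:
  t5: re-runs because a6 -8->0; new result 0.
  t7: re-runs because t5 -5->0; new result 0.
  t9: re-runs because t7 25->0; new result -40 (unchanged).
  t10: re-runs because t7 25->0; new result -40.
  t11: re-runs because t10 -65->-40; new result 40 (unchanged).
  t12: re-runs because t10 -65->-40; new result 40 (unchanged).
  t13: re-examined; everything it read last time is the same (t11 unchanged, t12 unchanged) — cache 40 kept, no run.
  t14: re-examined; everything it read last time is the same (t12 unchanged) — cache -40 kept, no run.
  t15: re-examined; everything it read last time is the same (t13 unchanged) — cache 40 kept, no run.
  t16: re-examined; everything it read last time is the same (t14 unchanged, t15 unchanged) — cache -1600 kept, no run.

The important point: at t13 every value read last time is unchanged, so the dirty flag clears without a run.

t16 now evaluates to -1600.
Run set: t5, t7, t9, t10, t11, t12 (6 run).
Changed values: a6, t5, t7, t10.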